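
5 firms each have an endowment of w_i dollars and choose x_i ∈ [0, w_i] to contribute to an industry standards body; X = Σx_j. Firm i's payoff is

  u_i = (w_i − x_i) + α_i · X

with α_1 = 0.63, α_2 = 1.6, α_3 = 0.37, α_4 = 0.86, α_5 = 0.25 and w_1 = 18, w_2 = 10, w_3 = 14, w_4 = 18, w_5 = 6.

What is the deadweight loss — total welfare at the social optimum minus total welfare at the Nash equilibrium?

151.76

∂u_i/∂x_i = α_i − 1, so firm i contributes w_i if α_i > 1, else 0.
α_i > 1 for i ∈ {2}; NE contributions (0, 10, 0, 0, 0), X = 10.
W^NE = Σw_i − X^NE + (Σα_i)·X^NE = 66 + 2.71·10 = 93.1.
Planner: ∂(Σu_j)/∂x_i = Σα_j − 1 = 2.71 > 0, so everyone contributes w_i; X^SO = 66, W^SO = 66 + 2.71·66 = 244.86.
Deadweight loss = 151.76.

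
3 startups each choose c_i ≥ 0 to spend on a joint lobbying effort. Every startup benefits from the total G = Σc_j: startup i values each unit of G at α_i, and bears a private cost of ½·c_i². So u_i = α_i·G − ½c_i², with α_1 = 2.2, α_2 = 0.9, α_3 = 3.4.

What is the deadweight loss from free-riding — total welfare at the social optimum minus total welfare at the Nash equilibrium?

29.73

Startup i's FOC: ∂u_i/∂c_i = α_i − c_i = 0, so c_i* = α_i.
NE contributions = (2.2, 0.9, 3.4); G = 6.5.
W^NE = (Σα)·G − ½Σα_i² = 6.5² − ½·17.21 = 33.645.
Planner sets c_i = Σα_j = 6.5 for every i, so G^SO = 3·6.5 = 19.5.
W^SO = (Σα)·G^SO − ½·3·(Σα)² = (3/2)·6.5² = 63.375.
Deadweight loss = W^SO − W^NE = 29.73.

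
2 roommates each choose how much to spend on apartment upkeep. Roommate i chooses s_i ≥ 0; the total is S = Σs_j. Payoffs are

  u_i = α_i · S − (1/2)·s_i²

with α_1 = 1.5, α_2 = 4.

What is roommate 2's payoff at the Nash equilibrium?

14

Roommate i's FOC: ∂u_i/∂s_i = α_i − s_i = 0, so s_i* = α_i.
NE contributions = (1.5, 4); S = 5.5.
u_2 = α_2·S − ½·(s_2)² = 4·5.5 − ½·4² = 14.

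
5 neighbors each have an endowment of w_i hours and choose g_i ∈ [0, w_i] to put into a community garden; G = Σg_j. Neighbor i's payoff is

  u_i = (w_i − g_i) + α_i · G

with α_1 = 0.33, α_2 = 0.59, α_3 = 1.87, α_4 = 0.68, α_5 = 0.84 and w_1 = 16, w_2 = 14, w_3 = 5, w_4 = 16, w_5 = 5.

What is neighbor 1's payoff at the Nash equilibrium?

∂u_i/∂g_i = α_i − 1, so neighbor i contributes w_i if α_i > 1, else 0.
α_i > 1 for i ∈ {3}; NE contributions (0, 0, 5, 0, 0), G = 5.
u_1 = (16 − 0) + 0.33·5 = 17.65.

17.65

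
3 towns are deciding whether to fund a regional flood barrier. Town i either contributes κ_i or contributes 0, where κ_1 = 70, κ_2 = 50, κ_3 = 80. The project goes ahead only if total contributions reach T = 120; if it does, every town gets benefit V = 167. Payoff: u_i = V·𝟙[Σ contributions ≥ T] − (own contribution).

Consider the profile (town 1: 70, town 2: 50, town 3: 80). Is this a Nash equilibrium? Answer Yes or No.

No

Total = 200 ≥ 120: provided.
Town 1 (pledges 70, payoff 97): dropping to 0 → total 130, payoff 167. Profitable deviation.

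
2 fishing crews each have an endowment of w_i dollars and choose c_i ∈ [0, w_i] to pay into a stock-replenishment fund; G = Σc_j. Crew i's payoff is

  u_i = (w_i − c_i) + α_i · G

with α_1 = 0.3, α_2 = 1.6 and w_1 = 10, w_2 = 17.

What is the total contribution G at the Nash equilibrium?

17

∂u_i/∂c_i = α_i − 1, so crew i contributes w_i if α_i > 1, else 0.
α_i > 1 for i ∈ {2}; NE contributions (0, 17), G = 17.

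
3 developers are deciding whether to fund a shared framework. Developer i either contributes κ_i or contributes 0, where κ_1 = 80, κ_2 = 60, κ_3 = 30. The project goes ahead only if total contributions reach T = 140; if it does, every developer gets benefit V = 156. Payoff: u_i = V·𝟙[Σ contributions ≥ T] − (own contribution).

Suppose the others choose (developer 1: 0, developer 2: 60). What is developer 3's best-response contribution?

Others' total = 60. Even contributing 30 gives 90 < 140: no benefit either way.
Best response: 0.

0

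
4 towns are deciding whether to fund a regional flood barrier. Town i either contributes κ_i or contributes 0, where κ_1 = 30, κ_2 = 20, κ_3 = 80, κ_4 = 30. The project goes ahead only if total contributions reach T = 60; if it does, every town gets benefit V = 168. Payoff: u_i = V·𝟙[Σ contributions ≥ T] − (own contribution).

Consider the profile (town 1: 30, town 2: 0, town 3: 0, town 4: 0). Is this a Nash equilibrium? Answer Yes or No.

No

Total = 30 < 60: not provided.
Town 1 (pledges 30, payoff -30): dropping to 0 → total 0, payoff 0. Profitable deviation.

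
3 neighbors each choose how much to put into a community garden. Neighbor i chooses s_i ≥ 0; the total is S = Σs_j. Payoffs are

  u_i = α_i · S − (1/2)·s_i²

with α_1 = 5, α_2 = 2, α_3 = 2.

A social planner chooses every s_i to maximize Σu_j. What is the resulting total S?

Planner FOC: ∂(Σu_j)/∂s_i = (Σα_j) − s_i = 0, so s_i^SO = Σα_j = 9 for every i; S^SO = 27.

27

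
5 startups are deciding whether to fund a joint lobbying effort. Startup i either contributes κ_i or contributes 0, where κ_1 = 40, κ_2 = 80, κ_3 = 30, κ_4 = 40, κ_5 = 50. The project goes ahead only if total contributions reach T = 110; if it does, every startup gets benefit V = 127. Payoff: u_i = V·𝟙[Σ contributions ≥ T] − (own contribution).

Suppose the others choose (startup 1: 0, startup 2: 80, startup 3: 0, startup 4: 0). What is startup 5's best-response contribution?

50

Others' total = 80. Contributing 50 brings total to 130 ≥ 110: gain V − κ_5 = 77.
Best response: 50.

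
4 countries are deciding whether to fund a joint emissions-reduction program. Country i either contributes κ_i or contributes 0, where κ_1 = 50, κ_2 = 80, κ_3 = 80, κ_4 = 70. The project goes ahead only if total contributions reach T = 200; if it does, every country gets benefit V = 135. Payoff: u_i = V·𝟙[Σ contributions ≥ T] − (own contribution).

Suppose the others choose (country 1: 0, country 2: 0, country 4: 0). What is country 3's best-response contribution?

Others' total = 0. Even contributing 80 gives 80 < 200: no benefit either way.
Best response: 0.

0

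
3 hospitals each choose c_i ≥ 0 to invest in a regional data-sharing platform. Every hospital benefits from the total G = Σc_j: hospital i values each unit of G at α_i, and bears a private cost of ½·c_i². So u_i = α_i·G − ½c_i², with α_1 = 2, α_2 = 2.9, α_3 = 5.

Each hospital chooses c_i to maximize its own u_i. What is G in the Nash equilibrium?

Hospital i's FOC: ∂u_i/∂c_i = α_i − c_i = 0, so c_i* = α_i.
NE contributions = (2, 2.9, 5); G = 9.9.

9.9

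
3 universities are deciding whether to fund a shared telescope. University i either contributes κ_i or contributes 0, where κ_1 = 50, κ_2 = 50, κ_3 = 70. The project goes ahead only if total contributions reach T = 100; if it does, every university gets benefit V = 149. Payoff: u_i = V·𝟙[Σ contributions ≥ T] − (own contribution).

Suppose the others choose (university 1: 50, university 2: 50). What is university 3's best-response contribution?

0

Others' total = 100 ≥ 100; contributing adds cost 70 for no extra benefit.
Best response: 0.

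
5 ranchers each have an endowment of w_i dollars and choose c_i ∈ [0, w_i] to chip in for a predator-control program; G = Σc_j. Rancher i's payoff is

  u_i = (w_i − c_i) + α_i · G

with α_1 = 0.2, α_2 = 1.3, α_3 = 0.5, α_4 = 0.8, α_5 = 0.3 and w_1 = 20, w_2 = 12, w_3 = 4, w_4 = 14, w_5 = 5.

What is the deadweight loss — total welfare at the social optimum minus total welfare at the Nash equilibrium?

∂u_i/∂c_i = α_i − 1, so rancher i contributes w_i if α_i > 1, else 0.
α_i > 1 for i ∈ {2}; NE contributions (0, 12, 0, 0, 0), G = 12.
W^NE = Σw_i − G^NE + (Σα_i)·G^NE = 55 + 2.1·12 = 80.2.
Planner: ∂(Σu_j)/∂c_i = Σα_j − 1 = 2.1 > 0, so everyone contributes w_i; G^SO = 55, W^SO = 55 + 2.1·55 = 170.5.
Deadweight loss = 90.3.

90.3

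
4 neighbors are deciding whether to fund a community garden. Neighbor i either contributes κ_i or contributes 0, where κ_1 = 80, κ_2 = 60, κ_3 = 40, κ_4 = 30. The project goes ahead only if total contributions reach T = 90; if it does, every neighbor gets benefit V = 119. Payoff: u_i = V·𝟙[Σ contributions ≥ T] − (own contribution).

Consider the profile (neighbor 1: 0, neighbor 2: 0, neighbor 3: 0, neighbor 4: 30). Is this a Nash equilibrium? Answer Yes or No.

Total = 30 < 90: not provided.
Neighbor 1 (pledges 0, payoff 0): pledging 80 → total 110, payoff 39. Profitable deviation.

No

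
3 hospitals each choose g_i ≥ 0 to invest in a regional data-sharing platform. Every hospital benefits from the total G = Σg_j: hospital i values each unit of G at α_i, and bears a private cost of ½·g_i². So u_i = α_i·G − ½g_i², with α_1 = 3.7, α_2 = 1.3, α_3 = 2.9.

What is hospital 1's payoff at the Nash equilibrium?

Hospital i's FOC: ∂u_i/∂g_i = α_i − g_i = 0, so g_i* = α_i.
NE contributions = (3.7, 1.3, 2.9); G = 7.9.
u_1 = α_1·G − ½·(g_1)² = 3.7·7.9 − ½·3.7² = 22.385.

22.385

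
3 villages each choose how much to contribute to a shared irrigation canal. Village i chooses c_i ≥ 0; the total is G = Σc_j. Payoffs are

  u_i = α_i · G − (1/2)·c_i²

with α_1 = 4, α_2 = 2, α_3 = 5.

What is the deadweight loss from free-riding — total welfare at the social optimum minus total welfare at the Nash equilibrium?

83

Village i's FOC: ∂u_i/∂c_i = α_i − c_i = 0, so c_i* = α_i.
NE contributions = (4, 2, 5); G = 11.
W^NE = (Σα)·G − ½Σα_i² = 11² − ½·45 = 98.5.
Planner sets c_i = Σα_j = 11 for every i, so G^SO = 3·11 = 33.
W^SO = (Σα)·G^SO − ½·3·(Σα)² = (3/2)·11² = 181.5.
Deadweight loss = W^SO − W^NE = 83.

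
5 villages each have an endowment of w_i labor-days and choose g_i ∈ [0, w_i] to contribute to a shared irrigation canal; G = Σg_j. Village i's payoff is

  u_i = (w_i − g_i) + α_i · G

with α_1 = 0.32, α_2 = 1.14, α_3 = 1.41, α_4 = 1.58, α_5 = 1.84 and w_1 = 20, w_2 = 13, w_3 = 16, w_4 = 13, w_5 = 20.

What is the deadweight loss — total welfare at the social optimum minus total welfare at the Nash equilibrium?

105.8

∂u_i/∂g_i = α_i − 1, so village i contributes w_i if α_i > 1, else 0.
α_i > 1 for i ∈ {2, 3, 4, 5}; NE contributions (0, 13, 16, 13, 20), G = 62.
W^NE = Σw_i − G^NE + (Σα_i)·G^NE = 82 + 5.29·62 = 409.98.
Planner: ∂(Σu_j)/∂g_i = Σα_j − 1 = 5.29 > 0, so everyone contributes w_i; G^SO = 82, W^SO = 82 + 5.29·82 = 515.78.
Deadweight loss = 105.8.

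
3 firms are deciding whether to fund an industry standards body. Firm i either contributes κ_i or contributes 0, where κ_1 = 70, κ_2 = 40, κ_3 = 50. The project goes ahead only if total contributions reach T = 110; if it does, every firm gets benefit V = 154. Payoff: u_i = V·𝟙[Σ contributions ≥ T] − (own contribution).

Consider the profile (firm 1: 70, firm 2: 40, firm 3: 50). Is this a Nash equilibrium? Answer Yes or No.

Total = 160 ≥ 110: provided.
Firm 1 (pledges 70, payoff 84): dropping to 0 → total 90, payoff 0. No gain.
Firm 2 (pledges 40, payoff 114): dropping to 0 → total 120, payoff 154. Profitable deviation.

No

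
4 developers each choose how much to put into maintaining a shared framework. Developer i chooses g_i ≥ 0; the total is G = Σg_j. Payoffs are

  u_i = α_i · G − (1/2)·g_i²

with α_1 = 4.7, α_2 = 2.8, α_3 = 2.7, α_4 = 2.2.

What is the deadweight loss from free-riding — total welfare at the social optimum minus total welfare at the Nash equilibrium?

174.79

Developer i's FOC: ∂u_i/∂g_i = α_i − g_i = 0, so g_i* = α_i.
NE contributions = (4.7, 2.8, 2.7, 2.2); G = 12.4.
W^NE = (Σα)·G − ½Σα_i² = 12.4² − ½·42.06 = 132.73.
Planner sets g_i = Σα_j = 12.4 for every i, so G^SO = 4·12.4 = 49.6.
W^SO = (Σα)·G^SO − ½·4·(Σα)² = (4/2)·12.4² = 307.52.
Deadweight loss = W^SO − W^NE = 174.79.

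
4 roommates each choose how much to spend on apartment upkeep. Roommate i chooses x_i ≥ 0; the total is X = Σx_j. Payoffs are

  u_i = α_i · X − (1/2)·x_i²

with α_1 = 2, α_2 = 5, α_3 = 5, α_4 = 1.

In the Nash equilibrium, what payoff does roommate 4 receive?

12.5

Roommate i's FOC: ∂u_i/∂x_i = α_i − x_i = 0, so x_i* = α_i.
NE contributions = (2, 5, 5, 1); X = 13.
u_4 = α_4·X − ½·(x_4)² = 1·13 − ½·1² = 12.5.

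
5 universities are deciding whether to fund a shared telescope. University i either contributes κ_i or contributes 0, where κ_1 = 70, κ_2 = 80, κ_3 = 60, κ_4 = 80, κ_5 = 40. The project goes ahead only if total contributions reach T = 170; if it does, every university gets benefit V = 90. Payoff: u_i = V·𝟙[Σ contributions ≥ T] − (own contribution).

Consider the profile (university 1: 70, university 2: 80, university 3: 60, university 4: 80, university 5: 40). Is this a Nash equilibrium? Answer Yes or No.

No

Total = 330 ≥ 170: provided.
University 1 (pledges 70, payoff 20): dropping to 0 → total 260, payoff 90. Profitable deviation.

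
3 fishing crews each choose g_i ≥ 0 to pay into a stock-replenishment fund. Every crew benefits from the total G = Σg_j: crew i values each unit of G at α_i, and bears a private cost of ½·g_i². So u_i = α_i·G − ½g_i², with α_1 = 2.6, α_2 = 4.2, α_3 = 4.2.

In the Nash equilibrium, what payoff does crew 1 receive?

25.22

Crew i's FOC: ∂u_i/∂g_i = α_i − g_i = 0, so g_i* = α_i.
NE contributions = (2.6, 4.2, 4.2); G = 11.
u_1 = α_1·G − ½·(g_1)² = 2.6·11 − ½·2.6² = 25.22.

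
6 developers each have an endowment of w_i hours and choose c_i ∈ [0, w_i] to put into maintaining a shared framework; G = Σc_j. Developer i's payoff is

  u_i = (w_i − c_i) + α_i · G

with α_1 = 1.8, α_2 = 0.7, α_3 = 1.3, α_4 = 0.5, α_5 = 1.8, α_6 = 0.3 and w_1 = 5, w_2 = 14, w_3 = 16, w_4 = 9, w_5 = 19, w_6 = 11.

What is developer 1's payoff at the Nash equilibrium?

72

∂u_i/∂c_i = α_i − 1, so developer i contributes w_i if α_i > 1, else 0.
α_i > 1 for i ∈ {1, 3, 5}; NE contributions (5, 0, 16, 0, 19, 0), G = 40.
u_1 = (5 − 5) + 1.8·40 = 72.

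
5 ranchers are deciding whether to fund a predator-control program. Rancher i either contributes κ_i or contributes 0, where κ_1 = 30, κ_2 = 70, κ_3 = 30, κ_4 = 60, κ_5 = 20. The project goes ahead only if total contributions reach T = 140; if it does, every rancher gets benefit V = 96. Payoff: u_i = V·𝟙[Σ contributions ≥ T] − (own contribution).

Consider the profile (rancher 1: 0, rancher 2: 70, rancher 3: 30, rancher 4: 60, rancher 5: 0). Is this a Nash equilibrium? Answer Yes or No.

Yes

Total = 160 ≥ 140: provided.
Rancher 1 (pledges 0, payoff 96): pledging 30 → total 190, payoff 66. No gain.
Rancher 2 (pledges 70, payoff 26): dropping to 0 → total 90, payoff 0. No gain.
Rancher 3 (pledges 30, payoff 66): dropping to 0 → total 130, payoff 0. No gain.
Rancher 4 (pledges 60, payoff 36): dropping to 0 → total 100, payoff 0. No gain.
Rancher 5 (pledges 0, payoff 96): pledging 20 → total 180, payoff 76. No gain.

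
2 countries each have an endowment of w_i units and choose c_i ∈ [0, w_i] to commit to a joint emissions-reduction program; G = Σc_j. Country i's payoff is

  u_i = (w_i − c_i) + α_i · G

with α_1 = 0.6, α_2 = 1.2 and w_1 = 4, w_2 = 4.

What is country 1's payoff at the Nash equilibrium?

6.4

∂u_i/∂c_i = α_i − 1, so country i contributes w_i if α_i > 1, else 0.
α_i > 1 for i ∈ {2}; NE contributions (0, 4), G = 4.
u_1 = (4 − 0) + 0.6·4 = 6.4.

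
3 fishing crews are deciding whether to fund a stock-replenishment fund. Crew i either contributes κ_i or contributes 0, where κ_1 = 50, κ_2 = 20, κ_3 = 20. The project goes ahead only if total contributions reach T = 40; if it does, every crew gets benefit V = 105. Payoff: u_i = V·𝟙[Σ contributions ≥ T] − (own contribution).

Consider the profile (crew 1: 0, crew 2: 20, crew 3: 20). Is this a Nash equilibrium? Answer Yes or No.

Total = 40 ≥ 40: provided.
Crew 1 (pledges 0, payoff 105): pledging 50 → total 90, payoff 55. No gain.
Crew 2 (pledges 20, payoff 85): dropping to 0 → total 20, payoff 0. No gain.
Crew 3 (pledges 20, payoff 85): dropping to 0 → total 20, payoff 0. No gain.

Yes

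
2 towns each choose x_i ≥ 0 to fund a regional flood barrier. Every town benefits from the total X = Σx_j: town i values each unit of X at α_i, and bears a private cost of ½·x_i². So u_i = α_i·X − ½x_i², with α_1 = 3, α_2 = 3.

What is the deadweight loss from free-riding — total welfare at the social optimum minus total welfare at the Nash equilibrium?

9

Town i's FOC: ∂u_i/∂x_i = α_i − x_i = 0, so x_i* = α_i.
NE contributions = (3, 3); X = 6.
W^NE = (Σα)·X − ½Σα_i² = 6² − ½·18 = 27.
Planner sets x_i = Σα_j = 6 for every i, so X^SO = 2·6 = 12.
W^SO = (Σα)·X^SO − ½·2·(Σα)² = (2/2)·6² = 36.
Deadweight loss = W^SO − W^NE = 9.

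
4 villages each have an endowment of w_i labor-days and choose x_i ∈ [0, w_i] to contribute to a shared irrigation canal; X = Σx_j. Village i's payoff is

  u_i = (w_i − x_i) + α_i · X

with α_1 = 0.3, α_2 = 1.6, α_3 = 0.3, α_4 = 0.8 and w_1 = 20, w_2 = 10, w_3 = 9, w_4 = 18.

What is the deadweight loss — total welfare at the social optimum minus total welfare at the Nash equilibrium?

94

∂u_i/∂x_i = α_i − 1, so village i contributes w_i if α_i > 1, else 0.
α_i > 1 for i ∈ {2}; NE contributions (0, 10, 0, 0), X = 10.
W^NE = Σw_i − X^NE + (Σα_i)·X^NE = 57 + 2·10 = 77.
Planner: ∂(Σu_j)/∂x_i = Σα_j − 1 = 2 > 0, so everyone contributes w_i; X^SO = 57, W^SO = 57 + 2·57 = 171.
Deadweight loss = 94.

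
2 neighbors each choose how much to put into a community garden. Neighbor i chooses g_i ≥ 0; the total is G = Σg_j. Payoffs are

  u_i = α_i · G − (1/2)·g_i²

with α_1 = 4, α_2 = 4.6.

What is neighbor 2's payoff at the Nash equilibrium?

28.98

Neighbor i's FOC: ∂u_i/∂g_i = α_i − g_i = 0, so g_i* = α_i.
NE contributions = (4, 4.6); G = 8.6.
u_2 = α_2·G − ½·(g_2)² = 4.6·8.6 − ½·4.6² = 28.98.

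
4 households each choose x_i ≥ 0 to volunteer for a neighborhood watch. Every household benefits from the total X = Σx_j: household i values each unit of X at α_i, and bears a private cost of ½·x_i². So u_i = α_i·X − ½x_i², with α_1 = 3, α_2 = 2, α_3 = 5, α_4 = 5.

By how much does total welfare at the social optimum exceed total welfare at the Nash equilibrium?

Household i's FOC: ∂u_i/∂x_i = α_i − x_i = 0, so x_i* = α_i.
NE contributions = (3, 2, 5, 5); X = 15.
W^NE = (Σα)·X − ½Σα_i² = 15² − ½·63 = 193.5.
Planner sets x_i = Σα_j = 15 for every i, so X^SO = 4·15 = 60.
W^SO = (Σα)·X^SO − ½·4·(Σα)² = (4/2)·15² = 450.
Deadweight loss = W^SO − W^NE = 256.5.

256.5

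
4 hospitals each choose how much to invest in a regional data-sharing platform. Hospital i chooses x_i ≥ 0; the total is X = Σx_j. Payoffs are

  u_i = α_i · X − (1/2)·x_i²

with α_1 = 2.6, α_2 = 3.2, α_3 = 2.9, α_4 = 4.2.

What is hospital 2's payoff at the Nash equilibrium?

Hospital i's FOC: ∂u_i/∂x_i = α_i − x_i = 0, so x_i* = α_i.
NE contributions = (2.6, 3.2, 2.9, 4.2); X = 12.9.
u_2 = α_2·X − ½·(x_2)² = 3.2·12.9 − ½·3.2² = 36.16.

36.16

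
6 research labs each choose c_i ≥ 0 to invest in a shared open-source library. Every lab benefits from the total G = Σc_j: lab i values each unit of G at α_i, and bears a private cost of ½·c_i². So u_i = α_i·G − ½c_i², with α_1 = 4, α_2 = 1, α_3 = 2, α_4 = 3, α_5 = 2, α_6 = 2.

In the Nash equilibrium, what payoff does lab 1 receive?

48

Lab i's FOC: ∂u_i/∂c_i = α_i − c_i = 0, so c_i* = α_i.
NE contributions = (4, 1, 2, 3, 2, 2); G = 14.
u_1 = α_1·G − ½·(c_1)² = 4·14 − ½·4² = 48.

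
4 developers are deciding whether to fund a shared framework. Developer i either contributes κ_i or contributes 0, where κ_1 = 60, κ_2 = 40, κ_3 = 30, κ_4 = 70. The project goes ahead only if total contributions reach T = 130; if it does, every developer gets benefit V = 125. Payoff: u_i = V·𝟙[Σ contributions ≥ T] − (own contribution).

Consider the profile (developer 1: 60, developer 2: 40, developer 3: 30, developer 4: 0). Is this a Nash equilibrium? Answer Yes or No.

Total = 130 ≥ 130: provided.
Developer 1 (pledges 60, payoff 65): dropping to 0 → total 70, payoff 0. No gain.
Developer 2 (pledges 40, payoff 85): dropping to 0 → total 90, payoff 0. No gain.
Developer 3 (pledges 30, payoff 95): dropping to 0 → total 100, payoff 0. No gain.
Developer 4 (pledges 0, payoff 125): pledging 70 → total 200, payoff 55. No gain.

Yes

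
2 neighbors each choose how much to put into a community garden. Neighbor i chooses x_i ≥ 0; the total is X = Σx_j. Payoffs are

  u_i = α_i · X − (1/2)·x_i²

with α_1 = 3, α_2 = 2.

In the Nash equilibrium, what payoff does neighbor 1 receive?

10.5

Neighbor i's FOC: ∂u_i/∂x_i = α_i − x_i = 0, so x_i* = α_i.
NE contributions = (3, 2); X = 5.
u_1 = α_1·X − ½·(x_1)² = 3·5 − ½·3² = 10.5.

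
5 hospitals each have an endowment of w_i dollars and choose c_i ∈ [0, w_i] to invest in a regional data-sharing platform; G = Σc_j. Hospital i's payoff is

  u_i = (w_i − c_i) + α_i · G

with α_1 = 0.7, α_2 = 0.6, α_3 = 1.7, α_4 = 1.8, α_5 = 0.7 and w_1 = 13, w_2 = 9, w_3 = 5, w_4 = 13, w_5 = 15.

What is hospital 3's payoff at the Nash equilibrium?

∂u_i/∂c_i = α_i − 1, so hospital i contributes w_i if α_i > 1, else 0.
α_i > 1 for i ∈ {3, 4}; NE contributions (0, 0, 5, 13, 0), G = 18.
u_3 = (5 − 5) + 1.7·18 = 30.6.

30.6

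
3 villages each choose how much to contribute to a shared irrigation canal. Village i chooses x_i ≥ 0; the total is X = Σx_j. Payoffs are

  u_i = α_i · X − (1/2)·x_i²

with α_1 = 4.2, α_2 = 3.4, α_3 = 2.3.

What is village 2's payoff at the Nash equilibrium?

Village i's FOC: ∂u_i/∂x_i = α_i − x_i = 0, so x_i* = α_i.
NE contributions = (4.2, 3.4, 2.3); X = 9.9.
u_2 = α_2·X − ½·(x_2)² = 3.4·9.9 − ½·3.4² = 27.88.

27.88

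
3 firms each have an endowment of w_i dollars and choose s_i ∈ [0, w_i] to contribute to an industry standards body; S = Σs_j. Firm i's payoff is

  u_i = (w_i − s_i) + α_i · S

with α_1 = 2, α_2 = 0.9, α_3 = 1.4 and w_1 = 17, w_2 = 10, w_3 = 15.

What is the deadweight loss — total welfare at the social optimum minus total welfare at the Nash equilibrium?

∂u_i/∂s_i = α_i − 1, so firm i contributes w_i if α_i > 1, else 0.
α_i > 1 for i ∈ {1, 3}; NE contributions (17, 0, 15), S = 32.
W^NE = Σw_i − S^NE + (Σα_i)·S^NE = 42 + 3.3·32 = 147.6.
Planner: ∂(Σu_j)/∂s_i = Σα_j − 1 = 3.3 > 0, so everyone contributes w_i; S^SO = 42, W^SO = 42 + 3.3·42 = 180.6.
Deadweight loss = 33.

33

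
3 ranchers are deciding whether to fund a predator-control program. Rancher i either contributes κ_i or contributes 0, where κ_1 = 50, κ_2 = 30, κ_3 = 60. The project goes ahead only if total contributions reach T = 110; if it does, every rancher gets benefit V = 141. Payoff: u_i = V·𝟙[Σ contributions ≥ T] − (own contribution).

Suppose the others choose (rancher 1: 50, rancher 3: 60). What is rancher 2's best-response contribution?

0

Others' total = 110 ≥ 110; contributing adds cost 30 for no extra benefit.
Best response: 0.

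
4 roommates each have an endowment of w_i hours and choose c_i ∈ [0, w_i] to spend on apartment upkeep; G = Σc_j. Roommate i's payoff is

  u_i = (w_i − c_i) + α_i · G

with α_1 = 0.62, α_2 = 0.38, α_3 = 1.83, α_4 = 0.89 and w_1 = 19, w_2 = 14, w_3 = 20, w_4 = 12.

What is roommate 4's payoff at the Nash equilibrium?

∂u_i/∂c_i = α_i − 1, so roommate i contributes w_i if α_i > 1, else 0.
α_i > 1 for i ∈ {3}; NE contributions (0, 0, 20, 0), G = 20.
u_4 = (12 − 0) + 0.89·20 = 29.8.

29.8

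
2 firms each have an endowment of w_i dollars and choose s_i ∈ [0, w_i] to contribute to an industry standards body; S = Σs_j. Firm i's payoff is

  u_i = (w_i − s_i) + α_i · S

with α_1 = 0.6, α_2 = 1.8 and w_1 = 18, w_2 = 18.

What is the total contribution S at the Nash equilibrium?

∂u_i/∂s_i = α_i − 1, so firm i contributes w_i if α_i > 1, else 0.
α_i > 1 for i ∈ {2}; NE contributions (0, 18), S = 18.

18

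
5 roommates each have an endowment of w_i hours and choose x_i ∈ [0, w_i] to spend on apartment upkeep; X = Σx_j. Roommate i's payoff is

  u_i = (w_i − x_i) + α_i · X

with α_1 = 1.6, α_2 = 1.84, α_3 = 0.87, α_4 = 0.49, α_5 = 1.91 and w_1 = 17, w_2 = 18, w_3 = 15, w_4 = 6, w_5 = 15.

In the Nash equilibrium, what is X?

∂u_i/∂x_i = α_i − 1, so roommate i contributes w_i if α_i > 1, else 0.
α_i > 1 for i ∈ {1, 2, 5}; NE contributions (17, 18, 0, 0, 15), X = 50.

50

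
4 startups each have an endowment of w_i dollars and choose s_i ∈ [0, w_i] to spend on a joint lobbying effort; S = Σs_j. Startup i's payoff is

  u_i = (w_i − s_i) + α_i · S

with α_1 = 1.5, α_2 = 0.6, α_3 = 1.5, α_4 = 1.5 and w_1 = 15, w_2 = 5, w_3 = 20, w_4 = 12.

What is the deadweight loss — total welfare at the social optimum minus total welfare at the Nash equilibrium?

∂u_i/∂s_i = α_i − 1, so startup i contributes w_i if α_i > 1, else 0.
α_i > 1 for i ∈ {1, 3, 4}; NE contributions (15, 0, 20, 12), S = 47.
W^NE = Σw_i − S^NE + (Σα_i)·S^NE = 52 + 4.1·47 = 244.7.
Planner: ∂(Σu_j)/∂s_i = Σα_j − 1 = 4.1 > 0, so everyone contributes w_i; S^SO = 52, W^SO = 52 + 4.1·52 = 265.2.
Deadweight loss = 20.5.

20.5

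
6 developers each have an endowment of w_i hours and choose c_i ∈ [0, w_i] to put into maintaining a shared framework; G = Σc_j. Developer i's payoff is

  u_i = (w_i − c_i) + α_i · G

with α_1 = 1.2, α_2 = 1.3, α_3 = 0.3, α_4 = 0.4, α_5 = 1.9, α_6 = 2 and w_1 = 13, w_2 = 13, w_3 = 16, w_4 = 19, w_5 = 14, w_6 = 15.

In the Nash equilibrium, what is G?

∂u_i/∂c_i = α_i − 1, so developer i contributes w_i if α_i > 1, else 0.
α_i > 1 for i ∈ {1, 2, 5, 6}; NE contributions (13, 13, 0, 0, 14, 15), G = 55.

55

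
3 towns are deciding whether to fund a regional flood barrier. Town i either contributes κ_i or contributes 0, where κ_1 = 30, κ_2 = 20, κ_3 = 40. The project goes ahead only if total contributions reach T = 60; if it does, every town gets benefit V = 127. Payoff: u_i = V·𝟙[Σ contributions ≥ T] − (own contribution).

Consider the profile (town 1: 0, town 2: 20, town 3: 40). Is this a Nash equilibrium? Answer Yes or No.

Yes

Total = 60 ≥ 60: provided.
Town 1 (pledges 0, payoff 127): pledging 30 → total 90, payoff 97. No gain.
Town 2 (pledges 20, payoff 107): dropping to 0 → total 40, payoff 0. No gain.
Town 3 (pledges 40, payoff 87): dropping to 0 → total 20, payoff 0. No gain.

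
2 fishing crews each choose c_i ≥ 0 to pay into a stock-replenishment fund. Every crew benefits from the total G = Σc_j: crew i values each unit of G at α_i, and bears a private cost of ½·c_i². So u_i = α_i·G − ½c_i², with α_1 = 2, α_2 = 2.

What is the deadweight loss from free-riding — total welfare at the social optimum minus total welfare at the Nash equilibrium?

4

Crew i's FOC: ∂u_i/∂c_i = α_i − c_i = 0, so c_i* = α_i.
NE contributions = (2, 2); G = 4.
W^NE = (Σα)·G − ½Σα_i² = 4² − ½·8 = 12.
Planner sets c_i = Σα_j = 4 for every i, so G^SO = 2·4 = 8.
W^SO = (Σα)·G^SO − ½·2·(Σα)² = (2/2)·4² = 16.
Deadweight loss = W^SO − W^NE = 4.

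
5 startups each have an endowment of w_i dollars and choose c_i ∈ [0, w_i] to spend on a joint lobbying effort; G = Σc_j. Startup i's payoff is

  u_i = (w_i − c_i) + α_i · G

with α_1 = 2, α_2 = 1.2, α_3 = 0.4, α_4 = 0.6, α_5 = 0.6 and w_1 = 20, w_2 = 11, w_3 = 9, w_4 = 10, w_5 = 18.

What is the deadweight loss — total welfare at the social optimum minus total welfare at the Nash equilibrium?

140.6

∂u_i/∂c_i = α_i − 1, so startup i contributes w_i if α_i > 1, else 0.
α_i > 1 for i ∈ {1, 2}; NE contributions (20, 11, 0, 0, 0), G = 31.
W^NE = Σw_i − G^NE + (Σα_i)·G^NE = 68 + 3.8·31 = 185.8.
Planner: ∂(Σu_j)/∂c_i = Σα_j − 1 = 3.8 > 0, so everyone contributes w_i; G^SO = 68, W^SO = 68 + 3.8·68 = 326.4.
Deadweight loss = 140.6.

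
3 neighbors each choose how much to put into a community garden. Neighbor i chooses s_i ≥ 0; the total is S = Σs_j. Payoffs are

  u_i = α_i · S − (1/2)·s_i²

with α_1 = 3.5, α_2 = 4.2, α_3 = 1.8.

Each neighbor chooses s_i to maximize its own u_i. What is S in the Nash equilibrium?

Neighbor i's FOC: ∂u_i/∂s_i = α_i − s_i = 0, so s_i* = α_i.
NE contributions = (3.5, 4.2, 1.8); S = 9.5.

9.5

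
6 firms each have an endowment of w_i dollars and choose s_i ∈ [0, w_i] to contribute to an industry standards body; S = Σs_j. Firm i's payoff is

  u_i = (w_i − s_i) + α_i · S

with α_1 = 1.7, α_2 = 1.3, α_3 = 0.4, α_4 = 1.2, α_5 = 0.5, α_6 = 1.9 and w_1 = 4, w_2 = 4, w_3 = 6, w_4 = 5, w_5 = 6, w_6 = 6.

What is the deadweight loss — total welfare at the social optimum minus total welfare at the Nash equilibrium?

∂u_i/∂s_i = α_i − 1, so firm i contributes w_i if α_i > 1, else 0.
α_i > 1 for i ∈ {1, 2, 4, 6}; NE contributions (4, 4, 0, 5, 0, 6), S = 19.
W^NE = Σw_i − S^NE + (Σα_i)·S^NE = 31 + 6·19 = 145.
Planner: ∂(Σu_j)/∂s_i = Σα_j − 1 = 6 > 0, so everyone contributes w_i; S^SO = 31, W^SO = 31 + 6·31 = 217.
Deadweight loss = 72.

72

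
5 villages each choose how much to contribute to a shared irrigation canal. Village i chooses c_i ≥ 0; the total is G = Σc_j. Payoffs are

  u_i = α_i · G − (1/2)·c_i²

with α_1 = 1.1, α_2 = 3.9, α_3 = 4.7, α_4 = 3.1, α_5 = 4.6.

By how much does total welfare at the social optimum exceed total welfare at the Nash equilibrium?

Village i's FOC: ∂u_i/∂c_i = α_i − c_i = 0, so c_i* = α_i.
NE contributions = (1.1, 3.9, 4.7, 3.1, 4.6); G = 17.4.
W^NE = (Σα)·G − ½Σα_i² = 17.4² − ½·69.28 = 268.12.
Planner sets c_i = Σα_j = 17.4 for every i, so G^SO = 5·17.4 = 87.
W^SO = (Σα)·G^SO − ½·5·(Σα)² = (5/2)·17.4² = 756.9.
Deadweight loss = W^SO − W^NE = 488.78.

488.78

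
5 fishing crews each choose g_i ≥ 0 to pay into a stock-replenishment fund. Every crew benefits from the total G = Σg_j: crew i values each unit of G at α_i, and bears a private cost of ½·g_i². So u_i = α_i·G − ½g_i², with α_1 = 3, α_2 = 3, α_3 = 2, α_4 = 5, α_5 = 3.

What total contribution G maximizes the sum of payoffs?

80

Planner FOC: ∂(Σu_j)/∂g_i = (Σα_j) − g_i = 0, so g_i^SO = Σα_j = 16 for every i; G^SO = 80.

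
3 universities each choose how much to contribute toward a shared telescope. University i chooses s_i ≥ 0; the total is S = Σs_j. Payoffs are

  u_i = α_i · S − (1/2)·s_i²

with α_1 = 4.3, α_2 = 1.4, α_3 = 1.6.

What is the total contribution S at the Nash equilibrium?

University i's FOC: ∂u_i/∂s_i = α_i − s_i = 0, so s_i* = α_i.
NE contributions = (4.3, 1.4, 1.6); S = 7.3.

7.3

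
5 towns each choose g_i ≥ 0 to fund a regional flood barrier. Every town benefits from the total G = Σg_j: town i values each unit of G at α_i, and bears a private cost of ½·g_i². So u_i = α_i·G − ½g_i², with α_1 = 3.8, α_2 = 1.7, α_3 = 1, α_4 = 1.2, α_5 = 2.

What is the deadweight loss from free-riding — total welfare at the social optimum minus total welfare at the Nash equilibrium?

Town i's FOC: ∂u_i/∂g_i = α_i − g_i = 0, so g_i* = α_i.
NE contributions = (3.8, 1.7, 1, 1.2, 2); G = 9.7.
W^NE = (Σα)·G − ½Σα_i² = 9.7² − ½·23.77 = 82.205.
Planner sets g_i = Σα_j = 9.7 for every i, so G^SO = 5·9.7 = 48.5.
W^SO = (Σα)·G^SO − ½·5·(Σα)² = (5/2)·9.7² = 235.225.
Deadweight loss = W^SO − W^NE = 153.02.

153.02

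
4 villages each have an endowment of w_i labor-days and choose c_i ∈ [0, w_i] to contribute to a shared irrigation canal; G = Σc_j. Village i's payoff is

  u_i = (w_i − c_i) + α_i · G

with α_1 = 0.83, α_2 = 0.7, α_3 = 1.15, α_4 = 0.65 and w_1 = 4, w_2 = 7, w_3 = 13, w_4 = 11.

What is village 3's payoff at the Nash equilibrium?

∂u_i/∂c_i = α_i − 1, so village i contributes w_i if α_i > 1, else 0.
α_i > 1 for i ∈ {3}; NE contributions (0, 0, 13, 0), G = 13.
u_3 = (13 − 13) + 1.15·13 = 14.95.

14.95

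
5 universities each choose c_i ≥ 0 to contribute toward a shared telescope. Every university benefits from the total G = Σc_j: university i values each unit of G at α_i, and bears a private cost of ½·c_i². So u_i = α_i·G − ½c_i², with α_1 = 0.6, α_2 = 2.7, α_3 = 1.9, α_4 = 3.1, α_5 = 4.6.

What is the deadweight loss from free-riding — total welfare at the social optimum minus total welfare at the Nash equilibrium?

University i's FOC: ∂u_i/∂c_i = α_i − c_i = 0, so c_i* = α_i.
NE contributions = (0.6, 2.7, 1.9, 3.1, 4.6); G = 12.9.
W^NE = (Σα)·G − ½Σα_i² = 12.9² − ½·42.03 = 145.395.
Planner sets c_i = Σα_j = 12.9 for every i, so G^SO = 5·12.9 = 64.5.
W^SO = (Σα)·G^SO − ½·5·(Σα)² = (5/2)·12.9² = 416.025.
Deadweight loss = W^SO − W^NE = 270.63.

270.63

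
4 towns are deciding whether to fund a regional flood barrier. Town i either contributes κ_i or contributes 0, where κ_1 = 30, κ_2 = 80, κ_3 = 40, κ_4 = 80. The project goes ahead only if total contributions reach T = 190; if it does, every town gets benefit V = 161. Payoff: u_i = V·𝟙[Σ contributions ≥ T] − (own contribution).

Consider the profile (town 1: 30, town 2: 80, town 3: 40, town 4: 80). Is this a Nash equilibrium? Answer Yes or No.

Total = 230 ≥ 190: provided.
Town 1 (pledges 30, payoff 131): dropping to 0 → total 200, payoff 161. Profitable deviation.

No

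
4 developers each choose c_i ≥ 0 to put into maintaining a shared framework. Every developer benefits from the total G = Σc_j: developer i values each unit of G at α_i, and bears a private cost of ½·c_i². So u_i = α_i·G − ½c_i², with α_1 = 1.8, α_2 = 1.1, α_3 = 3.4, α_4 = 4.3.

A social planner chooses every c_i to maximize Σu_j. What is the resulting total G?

42.4

Planner FOC: ∂(Σu_j)/∂c_i = (Σα_j) − c_i = 0, so c_i^SO = Σα_j = 10.6 for every i; G^SO = 42.4.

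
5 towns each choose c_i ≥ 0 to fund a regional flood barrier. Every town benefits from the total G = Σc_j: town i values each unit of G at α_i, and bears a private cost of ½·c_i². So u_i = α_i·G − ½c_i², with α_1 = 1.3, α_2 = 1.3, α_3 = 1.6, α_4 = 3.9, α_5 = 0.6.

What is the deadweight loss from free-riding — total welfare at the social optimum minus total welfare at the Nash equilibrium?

124.29

Town i's FOC: ∂u_i/∂c_i = α_i − c_i = 0, so c_i* = α_i.
NE contributions = (1.3, 1.3, 1.6, 3.9, 0.6); G = 8.7.
W^NE = (Σα)·G − ½Σα_i² = 8.7² − ½·21.51 = 64.935.
Planner sets c_i = Σα_j = 8.7 for every i, so G^SO = 5·8.7 = 43.5.
W^SO = (Σα)·G^SO − ½·5·(Σα)² = (5/2)·8.7² = 189.225.
Deadweight loss = W^SO − W^NE = 124.29.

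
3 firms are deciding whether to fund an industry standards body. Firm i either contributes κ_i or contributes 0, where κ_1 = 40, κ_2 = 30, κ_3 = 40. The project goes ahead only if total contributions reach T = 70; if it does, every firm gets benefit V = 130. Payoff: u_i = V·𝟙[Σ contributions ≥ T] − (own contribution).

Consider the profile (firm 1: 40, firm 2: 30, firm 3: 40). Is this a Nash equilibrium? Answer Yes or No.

Total = 110 ≥ 70: provided.
Firm 1 (pledges 40, payoff 90): dropping to 0 → total 70, payoff 130. Profitable deviation.

No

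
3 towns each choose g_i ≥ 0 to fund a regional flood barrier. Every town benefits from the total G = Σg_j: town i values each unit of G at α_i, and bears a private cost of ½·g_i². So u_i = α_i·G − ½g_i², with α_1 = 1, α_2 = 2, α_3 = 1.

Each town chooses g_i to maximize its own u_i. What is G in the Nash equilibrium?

Town i's FOC: ∂u_i/∂g_i = α_i − g_i = 0, so g_i* = α_i.
NE contributions = (1, 2, 1); G = 4.

4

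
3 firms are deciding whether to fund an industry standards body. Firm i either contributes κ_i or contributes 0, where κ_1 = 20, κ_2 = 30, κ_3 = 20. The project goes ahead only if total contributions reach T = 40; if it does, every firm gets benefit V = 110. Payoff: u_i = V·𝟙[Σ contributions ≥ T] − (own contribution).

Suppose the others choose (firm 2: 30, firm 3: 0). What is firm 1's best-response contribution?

Others' total = 30. Contributing 20 brings total to 50 ≥ 40: gain V − κ_1 = 90.
Best response: 20.

20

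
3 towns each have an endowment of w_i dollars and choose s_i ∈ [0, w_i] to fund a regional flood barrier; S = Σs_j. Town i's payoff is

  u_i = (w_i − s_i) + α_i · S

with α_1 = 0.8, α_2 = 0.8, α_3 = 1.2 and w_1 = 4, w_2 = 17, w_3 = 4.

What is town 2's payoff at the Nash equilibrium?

20.2

∂u_i/∂s_i = α_i − 1, so town i contributes w_i if α_i > 1, else 0.
α_i > 1 for i ∈ {3}; NE contributions (0, 0, 4), S = 4.
u_2 = (17 − 0) + 0.8·4 = 20.2.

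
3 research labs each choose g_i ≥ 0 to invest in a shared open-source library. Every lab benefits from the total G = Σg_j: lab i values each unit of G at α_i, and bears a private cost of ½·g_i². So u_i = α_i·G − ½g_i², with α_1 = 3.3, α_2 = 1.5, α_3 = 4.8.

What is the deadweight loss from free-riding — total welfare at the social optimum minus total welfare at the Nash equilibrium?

Lab i's FOC: ∂u_i/∂g_i = α_i − g_i = 0, so g_i* = α_i.
NE contributions = (3.3, 1.5, 4.8); G = 9.6.
W^NE = (Σα)·G − ½Σα_i² = 9.6² − ½·36.18 = 74.07.
Planner sets g_i = Σα_j = 9.6 for every i, so G^SO = 3·9.6 = 28.8.
W^SO = (Σα)·G^SO − ½·3·(Σα)² = (3/2)·9.6² = 138.24.
Deadweight loss = W^SO − W^NE = 64.17.

64.17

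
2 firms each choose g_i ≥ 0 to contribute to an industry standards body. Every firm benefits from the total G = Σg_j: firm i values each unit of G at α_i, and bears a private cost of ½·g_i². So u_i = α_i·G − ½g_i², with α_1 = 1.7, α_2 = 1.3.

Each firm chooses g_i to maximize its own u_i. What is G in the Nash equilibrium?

3

Firm i's FOC: ∂u_i/∂g_i = α_i − g_i = 0, so g_i* = α_i.
NE contributions = (1.7, 1.3); G = 3.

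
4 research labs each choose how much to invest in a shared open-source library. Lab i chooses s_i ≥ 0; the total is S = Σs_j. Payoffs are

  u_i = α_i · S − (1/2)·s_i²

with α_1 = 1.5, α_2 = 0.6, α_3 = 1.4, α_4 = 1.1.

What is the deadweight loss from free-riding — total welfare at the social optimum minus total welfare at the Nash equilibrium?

24.05

Lab i's FOC: ∂u_i/∂s_i = α_i − s_i = 0, so s_i* = α_i.
NE contributions = (1.5, 0.6, 1.4, 1.1); S = 4.6.
W^NE = (Σα)·S − ½Σα_i² = 4.6² − ½·5.78 = 18.27.
Planner sets s_i = Σα_j = 4.6 for every i, so S^SO = 4·4.6 = 18.4.
W^SO = (Σα)·S^SO − ½·4·(Σα)² = (4/2)·4.6² = 42.32.
Deadweight loss = W^SO − W^NE = 24.05.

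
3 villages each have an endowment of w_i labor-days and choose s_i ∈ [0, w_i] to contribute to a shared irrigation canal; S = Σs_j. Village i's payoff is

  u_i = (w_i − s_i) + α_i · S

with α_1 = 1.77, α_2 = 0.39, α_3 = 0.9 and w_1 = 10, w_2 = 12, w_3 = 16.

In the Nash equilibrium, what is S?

∂u_i/∂s_i = α_i − 1, so village i contributes w_i if α_i > 1, else 0.
α_i > 1 for i ∈ {1}; NE contributions (10, 0, 0), S = 10.

10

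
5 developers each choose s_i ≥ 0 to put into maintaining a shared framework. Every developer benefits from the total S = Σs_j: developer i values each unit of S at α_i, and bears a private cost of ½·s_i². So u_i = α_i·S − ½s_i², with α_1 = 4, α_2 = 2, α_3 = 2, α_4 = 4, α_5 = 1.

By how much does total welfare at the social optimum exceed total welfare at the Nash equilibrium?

274

Developer i's FOC: ∂u_i/∂s_i = α_i − s_i = 0, so s_i* = α_i.
NE contributions = (4, 2, 2, 4, 1); S = 13.
W^NE = (Σα)·S − ½Σα_i² = 13² − ½·41 = 148.5.
Planner sets s_i = Σα_j = 13 for every i, so S^SO = 5·13 = 65.
W^SO = (Σα)·S^SO − ½·5·(Σα)² = (5/2)·13² = 422.5.
Deadweight loss = W^SO − W^NE = 274.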